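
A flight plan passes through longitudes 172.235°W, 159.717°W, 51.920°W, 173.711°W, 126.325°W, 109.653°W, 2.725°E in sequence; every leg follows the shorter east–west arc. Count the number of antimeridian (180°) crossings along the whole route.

0

Leg 1: -172.235° → -159.717°, shortest Δλ = 12.518° (east) — does not cross 180°.
Leg 2: -159.717° → -51.920°, shortest Δλ = 107.797° (east) — does not cross 180°.
Leg 3: -51.920° → -173.711°, shortest Δλ = -121.791° (west) — does not cross 180°.
Leg 4: -173.711° → -126.325°, shortest Δλ = 47.386° (east) — does not cross 180°.
Leg 5: -126.325° → -109.653°, shortest Δλ = 16.672° (east) — does not cross 180°.
Leg 6: -109.653° → +2.725°, shortest Δλ = 112.378° (east) — does not cross 180°.
Total crossings: 0.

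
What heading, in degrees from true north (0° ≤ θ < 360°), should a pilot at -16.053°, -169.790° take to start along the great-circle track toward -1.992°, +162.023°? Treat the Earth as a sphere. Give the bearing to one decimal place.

Δλ = 162.023 − -169.790 = 331.813°; wrapped into (−180°, 180°]: -28.187°.
θ = atan2( sin Δλ · cos φ₂ , cos φ₁ · sin φ₂ − sin φ₁ · cos φ₂ · cos Δλ )
  = atan2(-0.47207, 0.21018) = -66.000° → normalised to [0°, 360°): 294.000°.

294.0°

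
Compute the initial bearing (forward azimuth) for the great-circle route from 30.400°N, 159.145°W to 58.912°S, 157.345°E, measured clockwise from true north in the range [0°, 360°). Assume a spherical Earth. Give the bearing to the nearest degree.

Δλ = 157.345 − -159.145 = 316.490°; wrapped into (−180°, 180°]: -43.510°.
θ = atan2( sin Δλ · cos φ₂ , cos φ₁ · sin φ₂ − sin φ₁ · cos φ₂ · cos Δλ )
  = atan2(-0.35550, -0.92814) = -159.042° → normalised to [0°, 360°): 200.958°.

201°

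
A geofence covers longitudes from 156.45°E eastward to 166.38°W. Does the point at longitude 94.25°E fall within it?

Band width going east from +156.45° to -166.38°: ((-166.38 − 156.45) mod 360) = 37.17°.
Offset of +94.25° east of the west edge: ((94.25 − 156.45) mod 360) = 297.80°.
297.80° > 37.17° ⇒ outside.

No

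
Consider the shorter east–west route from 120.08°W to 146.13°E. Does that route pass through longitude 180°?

Naïve |146.13 − -120.08| = 266.21° > 180°, so the shorter arc goes the other way round — across 180°.
Signed shortest Δλ = ((146.13 − -120.08 + 180) mod 360) − 180 = -93.79°.
Going west by 93.79° from -120.08° passes through 180° before reaching +146.13°.

Yes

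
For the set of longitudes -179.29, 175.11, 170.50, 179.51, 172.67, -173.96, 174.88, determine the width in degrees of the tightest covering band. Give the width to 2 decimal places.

Sort the longitudes: -179.29°, -173.96°, +170.50°, +172.67°, +174.88°, +175.11°, +179.51°.
Eastward gaps between consecutive values (wrapping around): 5.33°, 344.46°, 2.17°, 2.21°, 0.23°, 4.40°, 1.20°.
Largest gap = 344.46° ⇒ minimal covering band is its complement: 360° − 344.46° = 15.54°.
Band runs from +170.50° eastward to -173.96°, crossing the antimeridian.

15.54°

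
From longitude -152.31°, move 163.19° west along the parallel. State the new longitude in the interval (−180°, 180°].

Start at -152.31°; shift −163.19° → -315.50°.
-315.50° lies outside (−180°, 180°]; add 360° → +44.50°.

+44.50°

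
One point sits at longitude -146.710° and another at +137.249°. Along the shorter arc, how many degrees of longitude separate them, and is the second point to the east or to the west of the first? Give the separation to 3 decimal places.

76.041° west

Raw difference: 137.249 − -146.710 = 283.959°.
Normalise into (−180°, 180°]: 283.959° − 360° = -76.041°.
Negative ⇒ the second point lies to the west; separation 76.041°.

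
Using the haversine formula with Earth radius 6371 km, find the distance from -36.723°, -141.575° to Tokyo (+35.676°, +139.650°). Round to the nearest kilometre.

Δλ = 139.650 − -141.575 = 281.225°; wrapped into (−180°, 180°]: -78.775°.
Δφ = 35.676 − -36.723 = 72.399°.
a = sin²(Δφ/2) + cos φ₁ · cos φ₂ · sin²(Δλ/2) = 0.610988.
c = 2·atan2(√a, √(1−a)) = 1.79464 rad → d = 6371·c ≈ 11433.64 km.

11434 km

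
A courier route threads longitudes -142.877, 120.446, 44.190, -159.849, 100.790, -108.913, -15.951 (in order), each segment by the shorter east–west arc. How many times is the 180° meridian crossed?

4

Leg 1: -142.877° → +120.446°, shortest Δλ = -96.677° (west) — crosses 180°.
Leg 2: +120.446° → +44.190°, shortest Δλ = -76.256° (west) — does not cross 180°.
Leg 3: +44.190° → -159.849°, shortest Δλ = 155.961° (east) — crosses 180°.
Leg 4: -159.849° → +100.790°, shortest Δλ = -99.361° (west) — crosses 180°.
Leg 5: +100.790° → -108.913°, shortest Δλ = 150.297° (east) — crosses 180°.
Leg 6: -108.913° → -15.951°, shortest Δλ = 92.962° (east) — does not cross 180°.
Total crossings: 4.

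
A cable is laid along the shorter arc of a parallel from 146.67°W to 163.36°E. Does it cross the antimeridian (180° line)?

Yes

Naïve |163.36 − -146.67| = 310.03° > 180°, so the shorter arc goes the other way round — across 180°.
Signed shortest Δλ = ((163.36 − -146.67 + 180) mod 360) − 180 = -49.97°.
Going west by 49.97° from -146.67° passes through 180° before reaching +163.36°.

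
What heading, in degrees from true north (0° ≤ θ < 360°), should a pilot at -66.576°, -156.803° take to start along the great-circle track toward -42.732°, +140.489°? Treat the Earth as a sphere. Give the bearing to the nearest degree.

273°

Δλ = 140.489 − -156.803 = 297.292°; wrapped into (−180°, 180°]: -62.708°.
θ = atan2( sin Δλ · cos φ₂ , cos φ₁ · sin φ₂ − sin φ₁ · cos φ₂ · cos Δλ )
  = atan2(-0.65277, 0.03929) = -86.555° → normalised to [0°, 360°): 273.445°.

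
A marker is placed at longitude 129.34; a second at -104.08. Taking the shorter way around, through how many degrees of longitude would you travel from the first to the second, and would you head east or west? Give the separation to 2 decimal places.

126.58° east

Raw difference: -104.08 − 129.34 = -233.42°.
Normalise into (−180°, 180°]: -233.42° + 360° = 126.58°.
Positive ⇒ the second point lies to the east; separation 126.58°.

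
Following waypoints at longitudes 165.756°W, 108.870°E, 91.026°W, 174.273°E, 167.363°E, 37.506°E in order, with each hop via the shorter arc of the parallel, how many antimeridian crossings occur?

Leg 1: -165.756° → +108.870°, shortest Δλ = -85.374° (west) — crosses 180°.
Leg 2: +108.870° → -91.026°, shortest Δλ = 160.104° (east) — crosses 180°.
Leg 3: -91.026° → +174.273°, shortest Δλ = -94.701° (west) — crosses 180°.
Leg 4: +174.273° → +167.363°, shortest Δλ = -6.91° (west) — does not cross 180°.
Leg 5: +167.363° → +37.506°, shortest Δλ = -129.857° (west) — does not cross 180°.
Total crossings: 3.

3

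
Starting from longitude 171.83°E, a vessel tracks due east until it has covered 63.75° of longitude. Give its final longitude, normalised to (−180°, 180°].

124.42°W

Start at +171.83°; shift +63.75° → +235.58°.
+235.58° lies outside (−180°, 180°]; subtract 360° → -124.42°.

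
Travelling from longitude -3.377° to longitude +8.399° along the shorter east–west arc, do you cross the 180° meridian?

No

Signed shortest Δλ = ((8.399 − -3.377 + 180) mod 360) − 180 = 11.776°.
Going east by 11.776° from -3.377° reaches +8.399° without touching 180°.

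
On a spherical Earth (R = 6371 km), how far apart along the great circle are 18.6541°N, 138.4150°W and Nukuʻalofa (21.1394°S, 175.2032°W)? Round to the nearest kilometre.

5968 km

Δλ = -175.2032 − -138.4150 = -36.7882°.
Δφ = -21.1394 − 18.6541 = -39.7935°.
a = sin²(Δφ/2) + cos φ₁ · cos φ₂ · sin²(Δλ/2) = 0.203815.
c = 2·atan2(√a, √(1−a)) = 0.93680 rad → d = 6371·c ≈ 5968.35 km.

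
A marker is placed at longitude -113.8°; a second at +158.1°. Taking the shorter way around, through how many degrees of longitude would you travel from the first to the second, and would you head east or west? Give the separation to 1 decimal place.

88.1° west

Raw difference: 158.1 − -113.8 = 271.9°.
Normalise into (−180°, 180°]: 271.9° − 360° = -88.1°.
Negative ⇒ the second point lies to the west; separation 88.1°.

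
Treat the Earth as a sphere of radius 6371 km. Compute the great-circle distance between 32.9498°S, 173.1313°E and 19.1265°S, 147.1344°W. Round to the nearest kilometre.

Δλ = -147.1344 − 173.1313 = -320.2657°; wrapped into (−180°, 180°]: 39.7343°.
Δφ = -19.1265 − -32.9498 = 13.8233°.
a = sin²(Δφ/2) + cos φ₁ · cos φ₂ · sin²(Δλ/2) = 0.106046.
c = 2·atan2(√a, √(1−a)) = 0.66339 rad → d = 6371·c ≈ 4226.47 km.

4226 km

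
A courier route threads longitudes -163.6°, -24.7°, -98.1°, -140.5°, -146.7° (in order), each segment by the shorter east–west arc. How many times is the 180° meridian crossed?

Leg 1: -163.6° → -24.7°, shortest Δλ = 138.9° (east) — does not cross 180°.
Leg 2: -24.7° → -98.1°, shortest Δλ = -73.4° (west) — does not cross 180°.
Leg 3: -98.1° → -140.5°, shortest Δλ = -42.4° (west) — does not cross 180°.
Leg 4: -140.5° → -146.7°, shortest Δλ = -6.2° (west) — does not cross 180°.
Total crossings: 0.

0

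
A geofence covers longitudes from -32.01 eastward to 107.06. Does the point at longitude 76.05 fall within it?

Yes

Band width going east from -32.01° to +107.06°: ((107.06 − -32.01) mod 360) = 139.07°.
Offset of +76.05° east of the west edge: ((76.05 − -32.01) mod 360) = 108.06°.
108.06° ≤ 139.07° ⇒ inside.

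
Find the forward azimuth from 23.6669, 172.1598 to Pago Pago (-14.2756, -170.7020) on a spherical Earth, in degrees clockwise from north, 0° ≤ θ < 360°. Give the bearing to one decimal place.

Δλ = -170.7020 − 172.1598 = -342.8618°; wrapped into (−180°, 180°]: 17.1382°.
θ = atan2( sin Δλ · cos φ₂ , cos φ₁ · sin φ₂ − sin φ₁ · cos φ₂ · cos Δλ )
  = atan2(0.28558, -0.59760) = 154.458° → normalised to [0°, 360°): 154.458°.

154.5°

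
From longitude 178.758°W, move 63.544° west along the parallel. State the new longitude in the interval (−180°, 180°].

117.698°E

Start at -178.758°; shift −63.544° → -242.302°.
-242.302° lies outside (−180°, 180°]; add 360° → +117.698°.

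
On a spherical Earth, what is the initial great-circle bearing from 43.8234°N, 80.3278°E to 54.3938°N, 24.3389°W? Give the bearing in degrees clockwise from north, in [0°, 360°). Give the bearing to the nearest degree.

Δλ = -24.3389 − 80.3278 = -104.6667°.
θ = atan2( sin Δλ · cos φ₂ , cos φ₁ · sin φ₂ − sin φ₁ · cos φ₂ · cos Δλ )
  = atan2(-0.56324, 0.68866) = -39.279° → normalised to [0°, 360°): 320.721°.

321°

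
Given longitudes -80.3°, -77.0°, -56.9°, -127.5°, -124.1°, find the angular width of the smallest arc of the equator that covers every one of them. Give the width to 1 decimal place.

Sort the longitudes: -127.5°, -124.1°, -80.3°, -77.0°, -56.9°.
Eastward gaps between consecutive values (wrapping around): 3.4°, 43.8°, 3.3°, 20.1°, 289.4°.
Largest gap = 289.4° ⇒ minimal covering band is its complement: 360° − 289.4° = 70.6°.
Band runs from -127.5° eastward to -56.9°.

70.6°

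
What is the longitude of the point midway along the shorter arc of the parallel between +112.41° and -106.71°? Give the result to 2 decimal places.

Signed shortest Δλ from +112.41° to -106.71° is +140.88°.
Midpoint longitude = +112.41° + (+140.88°)/2 = +112.41° + 70.44° = +182.85°.
Normalise into (−180°, 180°]: -177.15°.
(The naïve average (+112.41 + -106.71)/2 = 2.85° is on the wrong side of the globe.)

-177.15°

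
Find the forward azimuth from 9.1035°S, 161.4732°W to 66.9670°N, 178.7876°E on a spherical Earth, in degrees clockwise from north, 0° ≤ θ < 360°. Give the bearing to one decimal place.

Δλ = 178.7876 − -161.4732 = 340.2608°; wrapped into (−180°, 180°]: -19.7392°.
θ = atan2( sin Δλ · cos φ₂ , cos φ₁ · sin φ₂ − sin φ₁ · cos φ₂ · cos Δλ )
  = atan2(-0.13214, 0.96696) = -7.782° → normalised to [0°, 360°): 352.218°.

352.2°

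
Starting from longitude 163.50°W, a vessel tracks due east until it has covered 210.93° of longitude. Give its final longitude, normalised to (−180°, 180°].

47.43°E

Start at -163.50°; shift +210.93° → +47.43°.
+47.43° already lies in (−180°, 180°].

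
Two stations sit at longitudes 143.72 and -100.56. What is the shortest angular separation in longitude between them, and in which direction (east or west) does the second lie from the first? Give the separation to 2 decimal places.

Raw difference: -100.56 − 143.72 = -244.28°.
Normalise into (−180°, 180°]: -244.28° + 360° = 115.72°.
Positive ⇒ the second point lies to the east; separation 115.72°.

115.72° east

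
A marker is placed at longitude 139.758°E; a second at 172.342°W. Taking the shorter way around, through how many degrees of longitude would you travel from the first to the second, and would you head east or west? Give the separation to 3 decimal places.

Raw difference: -172.342 − 139.758 = -312.1°.
Normalise into (−180°, 180°]: -312.1° + 360° = 47.9°.
Positive ⇒ the second point lies to the east; separation 47.900°.

47.900° east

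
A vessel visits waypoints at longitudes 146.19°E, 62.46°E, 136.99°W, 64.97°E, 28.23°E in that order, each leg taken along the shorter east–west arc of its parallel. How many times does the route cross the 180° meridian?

2

Leg 1: +146.19° → +62.46°, shortest Δλ = -83.73° (west) — does not cross 180°.
Leg 2: +62.46° → -136.99°, shortest Δλ = 160.55° (east) — crosses 180°.
Leg 3: -136.99° → +64.97°, shortest Δλ = -158.04° (west) — crosses 180°.
Leg 4: +64.97° → +28.23°, shortest Δλ = -36.74° (west) — does not cross 180°.
Total crossings: 2.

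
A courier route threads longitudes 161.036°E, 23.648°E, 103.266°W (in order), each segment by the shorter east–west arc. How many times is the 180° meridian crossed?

Leg 1: +161.036° → +23.648°, shortest Δλ = -137.388° (west) — does not cross 180°.
Leg 2: +23.648° → -103.266°, shortest Δλ = -126.914° (west) — does not cross 180°.
Total crossings: 0.

0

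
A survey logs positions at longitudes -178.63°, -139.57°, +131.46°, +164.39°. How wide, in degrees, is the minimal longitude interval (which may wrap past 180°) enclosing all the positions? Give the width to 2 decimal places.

Sort the longitudes: -178.63°, -139.57°, +131.46°, +164.39°.
Eastward gaps between consecutive values (wrapping around): 39.06°, 271.03°, 32.93°, 16.98°.
Largest gap = 271.03° ⇒ minimal covering band is its complement: 360° − 271.03° = 88.97°.
Band runs from +131.46° eastward to -139.57°, crossing the antimeridian.

88.97°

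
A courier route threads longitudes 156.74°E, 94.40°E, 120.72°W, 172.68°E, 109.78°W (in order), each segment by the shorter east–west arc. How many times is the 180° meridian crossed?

3

Leg 1: +156.74° → +94.40°, shortest Δλ = -62.34° (west) — does not cross 180°.
Leg 2: +94.40° → -120.72°, shortest Δλ = 144.88° (east) — crosses 180°.
Leg 3: -120.72° → +172.68°, shortest Δλ = -66.6° (west) — crosses 180°.
Leg 4: +172.68° → -109.78°, shortest Δλ = 77.54° (east) — crosses 180°.
Total crossings: 3.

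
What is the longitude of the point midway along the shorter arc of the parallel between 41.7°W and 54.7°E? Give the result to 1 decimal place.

6.5°E

Signed shortest Δλ from -41.7° to +54.7° is +96.4°.
Midpoint longitude = -41.7° + (+96.4°)/2 = -41.7° + 48.2° = +6.5°.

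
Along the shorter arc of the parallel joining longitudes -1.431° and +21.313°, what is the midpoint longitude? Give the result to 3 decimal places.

Signed shortest Δλ from -1.431° to +21.313° is +22.744°.
Midpoint longitude = -1.431° + (+22.744°)/2 = -1.431° + 11.372° = +9.941°.

+9.941°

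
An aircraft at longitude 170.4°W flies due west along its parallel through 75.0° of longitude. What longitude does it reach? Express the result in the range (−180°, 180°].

Start at -170.4°; shift −75.0° → -245.4°.
-245.4° lies outside (−180°, 180°]; add 360° → +114.6°.

114.6°E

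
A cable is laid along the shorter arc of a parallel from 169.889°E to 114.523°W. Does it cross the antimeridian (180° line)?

Naïve |-114.523 − 169.889| = 284.412° > 180°, so the shorter arc goes the other way round — across 180°.
Signed shortest Δλ = ((-114.523 − 169.889 + 180) mod 360) − 180 = 75.588°.
Going east by 75.588° from +169.889° passes through 180° before reaching -114.523°.

Yes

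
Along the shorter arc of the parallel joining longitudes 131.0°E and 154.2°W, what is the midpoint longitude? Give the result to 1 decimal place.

Signed shortest Δλ from +131.0° to -154.2° is +74.8°.
Midpoint longitude = +131.0° + (+74.8°)/2 = +131.0° + 37.4° = +168.4°.
(The naïve average (+131.0 + -154.2)/2 = -11.6° is on the wrong side of the globe.)

168.4°E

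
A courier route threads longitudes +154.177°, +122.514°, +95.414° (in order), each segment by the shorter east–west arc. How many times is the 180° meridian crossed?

Leg 1: +154.177° → +122.514°, shortest Δλ = -31.663° (west) — does not cross 180°.
Leg 2: +122.514° → +95.414°, shortest Δλ = -27.1° (west) — does not cross 180°.
Total crossings: 0.

0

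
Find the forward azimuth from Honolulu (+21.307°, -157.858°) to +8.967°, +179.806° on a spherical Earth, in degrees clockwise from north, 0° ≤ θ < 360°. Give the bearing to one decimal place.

Δλ = 179.806 − -157.858 = 337.664°; wrapped into (−180°, 180°]: -22.336°.
θ = atan2( sin Δλ · cos φ₂ , cos φ₁ · sin φ₂ − sin φ₁ · cos φ₂ · cos Δλ )
  = atan2(-0.37539, -0.18678) = -116.453° → normalised to [0°, 360°): 243.547°.

243.5°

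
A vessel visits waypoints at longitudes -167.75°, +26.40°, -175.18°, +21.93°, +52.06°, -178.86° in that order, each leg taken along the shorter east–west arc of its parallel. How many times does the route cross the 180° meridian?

4

Leg 1: -167.75° → +26.40°, shortest Δλ = -165.85° (west) — crosses 180°.
Leg 2: +26.40° → -175.18°, shortest Δλ = 158.42° (east) — crosses 180°.
Leg 3: -175.18° → +21.93°, shortest Δλ = -162.89° (west) — crosses 180°.
Leg 4: +21.93° → +52.06°, shortest Δλ = 30.13° (east) — does not cross 180°.
Leg 5: +52.06° → -178.86°, shortest Δλ = 129.08° (east) — crosses 180°.
Total crossings: 4.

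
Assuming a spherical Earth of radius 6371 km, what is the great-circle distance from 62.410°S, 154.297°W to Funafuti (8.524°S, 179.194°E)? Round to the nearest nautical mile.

Δλ = 179.194 − -154.297 = 333.491°; wrapped into (−180°, 180°]: -26.509°.
Δφ = -8.524 − -62.410 = 53.886°.
a = sin²(Δφ/2) + cos φ₁ · cos φ₂ · sin²(Δλ/2) = 0.229381.
c = 2·atan2(√a, √(1−a)) = 0.99889 rad → d = 6371·c ≈ 6363.91 km ≈ 3436.23 nmi.

3436 nmi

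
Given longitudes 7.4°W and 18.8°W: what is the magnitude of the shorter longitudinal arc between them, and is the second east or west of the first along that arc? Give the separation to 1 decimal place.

Raw difference: -18.8 − -7.4 = -11.4°.
Normalise into (−180°, 180°]: -11.4° stays -11.4°.
Negative ⇒ the second point lies to the west; separation 11.4°.

11.4° west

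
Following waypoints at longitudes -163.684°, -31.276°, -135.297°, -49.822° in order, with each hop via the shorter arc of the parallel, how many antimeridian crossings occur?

Leg 1: -163.684° → -31.276°, shortest Δλ = 132.408° (east) — does not cross 180°.
Leg 2: -31.276° → -135.297°, shortest Δλ = -104.021° (west) — does not cross 180°.
Leg 3: -135.297° → -49.822°, shortest Δλ = 85.475° (east) — does not cross 180°.
Total crossings: 0.

0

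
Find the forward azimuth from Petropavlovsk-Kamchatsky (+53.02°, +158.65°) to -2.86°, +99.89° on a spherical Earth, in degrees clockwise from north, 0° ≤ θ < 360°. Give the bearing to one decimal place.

Δλ = 99.89 − 158.65 = -58.76°.
θ = atan2( sin Δλ · cos φ₂ , cos φ₁ · sin φ₂ − sin φ₁ · cos φ₂ · cos Δλ )
  = atan2(-0.85394, -0.44380) = -117.461° → normalised to [0°, 360°): 242.539°.

242.5°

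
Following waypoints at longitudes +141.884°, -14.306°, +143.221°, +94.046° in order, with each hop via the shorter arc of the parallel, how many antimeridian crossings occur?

0

Leg 1: +141.884° → -14.306°, shortest Δλ = -156.19° (west) — does not cross 180°.
Leg 2: -14.306° → +143.221°, shortest Δλ = 157.527° (east) — does not cross 180°.
Leg 3: +143.221° → +94.046°, shortest Δλ = -49.175° (west) — does not cross 180°.
Total crossings: 0.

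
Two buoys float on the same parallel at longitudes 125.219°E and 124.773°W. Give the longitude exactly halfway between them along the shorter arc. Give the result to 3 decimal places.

179.777°W

Signed shortest Δλ from +125.219° to -124.773° is +110.008°.
Midpoint longitude = +125.219° + (+110.008°)/2 = +125.219° + 55.004° = +180.223°.
Normalise into (−180°, 180°]: -179.777°.
(The naïve average (+125.219 + -124.773)/2 = 0.223° is on the wrong side of the globe.)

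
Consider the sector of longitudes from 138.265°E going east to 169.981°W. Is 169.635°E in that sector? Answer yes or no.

Yes

Band width going east from +138.265° to -169.981°: ((-169.981 − 138.265) mod 360) = 51.754°.
Offset of +169.635° east of the west edge: ((169.635 − 138.265) mod 360) = 31.370°.
31.370° ≤ 51.754° ⇒ inside.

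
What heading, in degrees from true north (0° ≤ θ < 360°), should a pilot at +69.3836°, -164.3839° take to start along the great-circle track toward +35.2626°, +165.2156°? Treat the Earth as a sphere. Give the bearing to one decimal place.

222.2°

Δλ = 165.2156 − -164.3839 = 329.5995°; wrapped into (−180°, 180°]: -30.4005°.
θ = atan2( sin Δλ · cos φ₂ , cos φ₁ · sin φ₂ − sin φ₁ · cos φ₂ · cos Δλ )
  = atan2(-0.41319, -0.45587) = -137.811° → normalised to [0°, 360°): 222.189°.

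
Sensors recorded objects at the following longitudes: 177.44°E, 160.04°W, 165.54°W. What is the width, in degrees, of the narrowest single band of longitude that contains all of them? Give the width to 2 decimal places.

22.52°

Sort the longitudes: -165.54°, -160.04°, +177.44°.
Eastward gaps between consecutive values (wrapping around): 5.50°, 337.48°, 17.02°.
Largest gap = 337.48° ⇒ minimal covering band is its complement: 360° − 337.48° = 22.52°.
Band runs from +177.44° eastward to -160.04°, crossing the antimeridian.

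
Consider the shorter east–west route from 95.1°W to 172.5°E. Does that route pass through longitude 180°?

Yes

Naïve |172.5 − -95.1| = 267.6° > 180°, so the shorter arc goes the other way round — across 180°.
Signed shortest Δλ = ((172.5 − -95.1 + 180) mod 360) − 180 = -92.4°.
Going west by 92.4° from -95.1° passes through 180° before reaching +172.5°.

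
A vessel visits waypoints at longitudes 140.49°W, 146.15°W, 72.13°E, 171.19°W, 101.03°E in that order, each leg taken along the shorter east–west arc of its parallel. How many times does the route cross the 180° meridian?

3

Leg 1: -140.49° → -146.15°, shortest Δλ = -5.66° (west) — does not cross 180°.
Leg 2: -146.15° → +72.13°, shortest Δλ = -141.72° (west) — crosses 180°.
Leg 3: +72.13° → -171.19°, shortest Δλ = 116.68° (east) — crosses 180°.
Leg 4: -171.19° → +101.03°, shortest Δλ = -87.78° (west) — crosses 180°.
Total crossings: 3.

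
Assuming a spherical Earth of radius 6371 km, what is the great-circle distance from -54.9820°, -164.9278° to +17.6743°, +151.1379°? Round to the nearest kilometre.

Δλ = 151.1379 − -164.9278 = 316.0657°; wrapped into (−180°, 180°]: -43.9343°.
Δφ = 17.6743 − -54.9820 = 72.6563°.
a = sin²(Δφ/2) + cos φ₁ · cos φ₂ · sin²(Δλ/2) = 0.427456.
c = 2·atan2(√a, √(1−a)) = 1.42519 rad → d = 6371·c ≈ 9079.91 km.

9080 km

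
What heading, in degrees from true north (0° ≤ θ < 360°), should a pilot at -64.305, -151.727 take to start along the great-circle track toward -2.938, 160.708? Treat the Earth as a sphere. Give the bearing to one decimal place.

308.4°

Δλ = 160.708 − -151.727 = 312.435°; wrapped into (−180°, 180°]: -47.565°.
θ = atan2( sin Δλ · cos φ₂ , cos φ₁ · sin φ₂ − sin φ₁ · cos φ₂ · cos Δλ )
  = atan2(-0.73707, 0.58501) = -51.561° → normalised to [0°, 360°): 308.439°.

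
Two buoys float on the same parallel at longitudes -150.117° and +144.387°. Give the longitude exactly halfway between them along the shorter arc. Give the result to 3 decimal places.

+177.135°

Signed shortest Δλ from -150.117° to +144.387° is -65.496°.
Midpoint longitude = -150.117° + (-65.496°)/2 = -150.117° − 32.748° = -182.865°.
Normalise into (−180°, 180°]: +177.135°.
(The naïve average (-150.117 + +144.387)/2 = -2.865° is on the wrong side of the globe.)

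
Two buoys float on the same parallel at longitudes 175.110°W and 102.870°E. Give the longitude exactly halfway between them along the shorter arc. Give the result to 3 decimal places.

Signed shortest Δλ from -175.110° to +102.870° is -82.020°.
Midpoint longitude = -175.110° + (-82.020°)/2 = -175.110° − 41.010° = -216.120°.
Normalise into (−180°, 180°]: +143.880°.
(The naïve average (-175.110 + +102.870)/2 = -36.12° is on the wrong side of the globe.)

143.880°E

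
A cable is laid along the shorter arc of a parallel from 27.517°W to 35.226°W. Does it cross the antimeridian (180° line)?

No

Signed shortest Δλ = ((-35.226 − -27.517 + 180) mod 360) − 180 = -7.709°.
Going west by 7.709° from -27.517° reaches -35.226° without touching 180°.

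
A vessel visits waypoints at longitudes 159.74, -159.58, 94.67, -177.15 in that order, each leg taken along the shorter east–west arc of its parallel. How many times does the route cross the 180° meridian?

3

Leg 1: +159.74° → -159.58°, shortest Δλ = 40.68° (east) — crosses 180°.
Leg 2: -159.58° → +94.67°, shortest Δλ = -105.75° (west) — crosses 180°.
Leg 3: +94.67° → -177.15°, shortest Δλ = 88.18° (east) — crosses 180°.
Total crossings: 3.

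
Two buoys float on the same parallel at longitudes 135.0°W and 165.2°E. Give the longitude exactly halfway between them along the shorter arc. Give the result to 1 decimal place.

164.9°W

Signed shortest Δλ from -135.0° to +165.2° is -59.8°.
Midpoint longitude = -135.0° + (-59.8°)/2 = -135.0° − 29.9° = -164.9°.
(The naïve average (-135.0 + +165.2)/2 = 15.1° is on the wrong side of the globe.)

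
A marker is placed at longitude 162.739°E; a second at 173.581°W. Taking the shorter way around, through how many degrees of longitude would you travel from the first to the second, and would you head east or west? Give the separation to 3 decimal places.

Raw difference: -173.581 − 162.739 = -336.32°.
Normalise into (−180°, 180°]: -336.32° + 360° = 23.68°.
Positive ⇒ the second point lies to the east; separation 23.680°.

23.680° east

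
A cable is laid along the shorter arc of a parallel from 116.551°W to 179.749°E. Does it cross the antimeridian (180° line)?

Naïve |179.749 − -116.551| = 296.3° > 180°, so the shorter arc goes the other way round — across 180°.
Signed shortest Δλ = ((179.749 − -116.551 + 180) mod 360) − 180 = -63.7°.
Going west by 63.7° from -116.551° passes through 180° before reaching +179.749°.

Yes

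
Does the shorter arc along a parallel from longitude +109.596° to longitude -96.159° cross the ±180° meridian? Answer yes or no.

Naïve |-96.159 − 109.596| = 205.755° > 180°, so the shorter arc goes the other way round — across 180°.
Signed shortest Δλ = ((-96.159 − 109.596 + 180) mod 360) − 180 = 154.245°.
Going east by 154.245° from +109.596° passes through 180° before reaching -96.159°.

Yes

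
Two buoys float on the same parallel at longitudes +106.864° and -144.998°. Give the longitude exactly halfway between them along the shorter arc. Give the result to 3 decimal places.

+160.933°

Signed shortest Δλ from +106.864° to -144.998° is +108.138°.
Midpoint longitude = +106.864° + (+108.138°)/2 = +106.864° + 54.069° = +160.933°.
(The naïve average (+106.864 + -144.998)/2 = -19.067° is on the wrong side of the globe.)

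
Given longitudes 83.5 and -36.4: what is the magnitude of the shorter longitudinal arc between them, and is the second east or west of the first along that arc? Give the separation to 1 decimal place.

119.9° west

Raw difference: -36.4 − 83.5 = -119.9°.
Normalise into (−180°, 180°]: -119.9° stays -119.9°.
Negative ⇒ the second point lies to the west; separation 119.9°.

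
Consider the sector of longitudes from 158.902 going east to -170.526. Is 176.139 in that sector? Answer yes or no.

Yes

Band width going east from +158.902° to -170.526°: ((-170.526 − 158.902) mod 360) = 30.572°.
Offset of +176.139° east of the west edge: ((176.139 − 158.902) mod 360) = 17.237°.
17.237° ≤ 30.572° ⇒ inside.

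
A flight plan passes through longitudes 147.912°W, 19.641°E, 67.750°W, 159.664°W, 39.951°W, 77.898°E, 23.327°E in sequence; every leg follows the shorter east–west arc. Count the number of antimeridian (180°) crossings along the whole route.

Leg 1: -147.912° → +19.641°, shortest Δλ = 167.553° (east) — does not cross 180°.
Leg 2: +19.641° → -67.750°, shortest Δλ = -87.391° (west) — does not cross 180°.
Leg 3: -67.750° → -159.664°, shortest Δλ = -91.914° (west) — does not cross 180°.
Leg 4: -159.664° → -39.951°, shortest Δλ = 119.713° (east) — does not cross 180°.
Leg 5: -39.951° → +77.898°, shortest Δλ = 117.849° (east) — does not cross 180°.
Leg 6: +77.898° → +23.327°, shortest Δλ = -54.571° (west) — does not cross 180°.
Total crossings: 0.

0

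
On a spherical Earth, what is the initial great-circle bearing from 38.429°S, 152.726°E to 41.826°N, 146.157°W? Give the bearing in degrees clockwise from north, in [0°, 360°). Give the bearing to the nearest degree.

Δλ = -146.157 − 152.726 = -298.883°; wrapped into (−180°, 180°]: 61.117°.
θ = atan2( sin Δλ · cos φ₂ , cos φ₁ · sin φ₂ − sin φ₁ · cos φ₂ · cos Δλ )
  = atan2(0.65248, 0.74613) = 41.169° → normalised to [0°, 360°): 41.169°.

41°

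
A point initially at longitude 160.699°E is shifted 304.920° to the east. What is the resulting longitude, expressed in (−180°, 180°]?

105.619°E

Start at +160.699°; shift +304.920° → +465.619°.
+465.619° lies outside (−180°, 180°]; subtract 360° → +105.619°.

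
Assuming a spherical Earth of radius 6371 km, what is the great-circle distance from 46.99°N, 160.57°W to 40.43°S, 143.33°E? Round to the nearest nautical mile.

6042 nmi

Δλ = 143.33 − -160.57 = 303.90°; wrapped into (−180°, 180°]: -56.10°.
Δφ = -40.43 − 46.99 = -87.42°.
a = sin²(Δφ/2) + cos φ₁ · cos φ₂ · sin²(Δλ/2) = 0.592310.
c = 2·atan2(√a, √(1−a)) = 1.75648 rad → d = 6371·c ≈ 11190.54 km ≈ 6042.41 nmi.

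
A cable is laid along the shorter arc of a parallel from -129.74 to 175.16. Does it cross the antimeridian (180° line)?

Yes

Naïve |175.16 − -129.74| = 304.9° > 180°, so the shorter arc goes the other way round — across 180°.
Signed shortest Δλ = ((175.16 − -129.74 + 180) mod 360) − 180 = -55.1°.
Going west by 55.1° from -129.74° passes through 180° before reaching +175.16°.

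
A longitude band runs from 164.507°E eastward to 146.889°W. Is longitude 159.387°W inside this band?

Yes

Band width going east from +164.507° to -146.889°: ((-146.889 − 164.507) mod 360) = 48.604°.
Offset of -159.387° east of the west edge: ((-159.387 − 164.507) mod 360) = 36.106°.
36.106° ≤ 48.604° ⇒ inside.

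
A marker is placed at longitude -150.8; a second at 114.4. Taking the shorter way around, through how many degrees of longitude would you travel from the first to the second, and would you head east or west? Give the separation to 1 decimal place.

94.8° west

Raw difference: 114.4 − -150.8 = 265.2°.
Normalise into (−180°, 180°]: 265.2° − 360° = -94.8°.
Negative ⇒ the second point lies to the west; separation 94.8°.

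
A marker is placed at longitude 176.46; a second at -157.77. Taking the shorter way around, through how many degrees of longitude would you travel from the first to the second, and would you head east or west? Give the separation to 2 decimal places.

Raw difference: -157.77 − 176.46 = -334.23°.
Normalise into (−180°, 180°]: -334.23° + 360° = 25.77°.
Positive ⇒ the second point lies to the east; separation 25.77°.

25.77° east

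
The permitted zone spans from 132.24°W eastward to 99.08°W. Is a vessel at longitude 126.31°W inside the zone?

Yes

Band width going east from -132.24° to -99.08°: ((-99.08 − -132.24) mod 360) = 33.16°.
Offset of -126.31° east of the west edge: ((-126.31 − -132.24) mod 360) = 5.93°.
5.93° ≤ 33.16° ⇒ inside.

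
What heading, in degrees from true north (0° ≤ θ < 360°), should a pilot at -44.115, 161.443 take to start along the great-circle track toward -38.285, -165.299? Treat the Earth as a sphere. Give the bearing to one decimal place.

Δλ = -165.299 − 161.443 = -326.742°; wrapped into (−180°, 180°]: 33.258°.
θ = atan2( sin Δλ · cos φ₂ , cos φ₁ · sin φ₂ − sin φ₁ · cos φ₂ · cos Δλ )
  = atan2(0.43047, 0.01208) = 88.392° → normalised to [0°, 360°): 88.392°.

88.4°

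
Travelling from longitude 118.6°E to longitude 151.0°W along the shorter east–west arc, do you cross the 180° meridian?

Yes

Naïve |-151.0 − 118.6| = 269.6° > 180°, so the shorter arc goes the other way round — across 180°.
Signed shortest Δλ = ((-151.0 − 118.6 + 180) mod 360) − 180 = 90.4°.
Going east by 90.4° from +118.6° passes through 180° before reaching -151.0°.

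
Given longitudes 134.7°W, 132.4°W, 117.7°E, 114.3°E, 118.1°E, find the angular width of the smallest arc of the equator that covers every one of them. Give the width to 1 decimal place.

Sort the longitudes: -134.7°, -132.4°, +114.3°, +117.7°, +118.1°.
Eastward gaps between consecutive values (wrapping around): 2.3°, 246.7°, 3.4°, 0.4°, 107.2°.
Largest gap = 246.7° ⇒ minimal covering band is its complement: 360° − 246.7° = 113.3°.
Band runs from +114.3° eastward to -132.4°, crossing the antimeridian.

113.3°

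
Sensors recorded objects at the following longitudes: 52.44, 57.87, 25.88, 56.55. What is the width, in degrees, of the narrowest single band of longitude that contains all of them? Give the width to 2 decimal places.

31.99°

Sort the longitudes: +25.88°, +52.44°, +56.55°, +57.87°.
Eastward gaps between consecutive values (wrapping around): 26.56°, 4.11°, 1.32°, 328.01°.
Largest gap = 328.01° ⇒ minimal covering band is its complement: 360° − 328.01° = 31.99°.
Band runs from +25.88° eastward to +57.87°.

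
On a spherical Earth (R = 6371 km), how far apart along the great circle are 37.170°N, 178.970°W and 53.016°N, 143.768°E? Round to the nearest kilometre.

Δλ = 143.768 − -178.970 = 322.738°; wrapped into (−180°, 180°]: -37.262°.
Δφ = 53.016 − 37.170 = 15.846°.
a = sin²(Δφ/2) + cos φ₁ · cos φ₂ · sin²(Δλ/2) = 0.067927.
c = 2·atan2(√a, √(1−a)) = 0.52734 rad → d = 6371·c ≈ 3359.71 km.

3360 km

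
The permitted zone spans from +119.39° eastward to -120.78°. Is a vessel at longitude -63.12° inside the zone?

No

Band width going east from +119.39° to -120.78°: ((-120.78 − 119.39) mod 360) = 119.83°.
Offset of -63.12° east of the west edge: ((-63.12 − 119.39) mod 360) = 177.49°.
177.49° > 119.83° ⇒ outside.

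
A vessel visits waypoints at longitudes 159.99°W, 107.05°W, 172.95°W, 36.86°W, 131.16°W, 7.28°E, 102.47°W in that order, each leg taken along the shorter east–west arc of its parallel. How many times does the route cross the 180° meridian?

Leg 1: -159.99° → -107.05°, shortest Δλ = 52.94° (east) — does not cross 180°.
Leg 2: -107.05° → -172.95°, shortest Δλ = -65.9° (west) — does not cross 180°.
Leg 3: -172.95° → -36.86°, shortest Δλ = 136.09° (east) — does not cross 180°.
Leg 4: -36.86° → -131.16°, shortest Δλ = -94.3° (west) — does not cross 180°.
Leg 5: -131.16° → +7.28°, shortest Δλ = 138.44° (east) — does not cross 180°.
Leg 6: +7.28° → -102.47°, shortest Δλ = -109.75° (west) — does not cross 180°.
Total crossings: 0.

0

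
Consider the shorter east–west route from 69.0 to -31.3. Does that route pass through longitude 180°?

No

Signed shortest Δλ = ((-31.3 − 69.0 + 180) mod 360) − 180 = -100.3°.
Going west by 100.3° from +69.0° reaches -31.3° without touching 180°.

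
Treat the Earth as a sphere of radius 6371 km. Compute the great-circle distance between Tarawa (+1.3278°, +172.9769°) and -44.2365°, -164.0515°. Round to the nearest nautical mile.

Δλ = -164.0515 − 172.9769 = -337.0284°; wrapped into (−180°, 180°]: 22.9716°.
Δφ = -44.2365 − 1.3278 = -45.5643°.
a = sin²(Δφ/2) + cos φ₁ · cos φ₂ · sin²(Δλ/2) = 0.178347.
c = 2·atan2(√a, √(1−a)) = 0.87199 rad → d = 6371·c ≈ 5555.43 km ≈ 2999.69 nmi.

3000 nmi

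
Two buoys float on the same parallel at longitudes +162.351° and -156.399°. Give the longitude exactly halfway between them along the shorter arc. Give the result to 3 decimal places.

Signed shortest Δλ from +162.351° to -156.399° is +41.250°.
Midpoint longitude = +162.351° + (+41.250°)/2 = +162.351° + 20.625° = +182.976°.
Normalise into (−180°, 180°]: -177.024°.
(The naïve average (+162.351 + -156.399)/2 = 2.976° is on the wrong side of the globe.)

-177.024°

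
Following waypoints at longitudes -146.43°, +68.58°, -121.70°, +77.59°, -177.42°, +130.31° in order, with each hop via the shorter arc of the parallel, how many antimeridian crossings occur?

Leg 1: -146.43° → +68.58°, shortest Δλ = -144.99° (west) — crosses 180°.
Leg 2: +68.58° → -121.70°, shortest Δλ = 169.72° (east) — crosses 180°.
Leg 3: -121.70° → +77.59°, shortest Δλ = -160.71° (west) — crosses 180°.
Leg 4: +77.59° → -177.42°, shortest Δλ = 104.99° (east) — crosses 180°.
Leg 5: -177.42° → +130.31°, shortest Δλ = -52.27° (west) — crosses 180°.
Total crossings: 5.

5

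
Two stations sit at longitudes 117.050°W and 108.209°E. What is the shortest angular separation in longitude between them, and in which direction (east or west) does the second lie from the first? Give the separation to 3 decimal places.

134.741° west

Raw difference: 108.209 − -117.050 = 225.259°.
Normalise into (−180°, 180°]: 225.259° − 360° = -134.741°.
Negative ⇒ the second point lies to the west; separation 134.741°.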